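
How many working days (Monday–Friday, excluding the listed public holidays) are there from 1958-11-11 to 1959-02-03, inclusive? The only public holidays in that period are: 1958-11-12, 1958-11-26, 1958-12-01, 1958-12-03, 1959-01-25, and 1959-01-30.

1958-11-11 is a Tuesday.
The range spans 85 days (inclusive of both endpoints).
85 = 7 × 12 + 1, so there are 12 full weeks plus 1 extra day.
Each full week contributes 5 weekdays (Mon–Fri): 12 × 5 = 60.
The 1 extra day is Tue — 1 of them qualifies.
Total: 60 + 1 = 61.
Holidays: 1958-11-12 (Wed); 1958-11-26 (Wed); 1958-12-01 (Mon); 1958-12-03 (Wed); 1959-01-25 (Sun); 1959-01-30 (Fri).
5 of the 6 holidays fall on weekdays; the rest are weekends and were already excluded.
Business days: 61 − 5 = 56.

56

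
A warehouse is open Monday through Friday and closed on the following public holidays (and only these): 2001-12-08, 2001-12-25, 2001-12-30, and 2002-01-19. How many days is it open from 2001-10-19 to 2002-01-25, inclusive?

70

2001-10-19 is a Friday.
The range spans 99 days (inclusive of both endpoints).
99 = 7 × 14 + 1, so there are 14 full weeks plus 1 extra day.
Each full week contributes 5 weekdays (Mon–Fri): 14 × 5 = 70.
The 1 extra day is Friday — 1 of them qualifies.
Total: 70 + 1 = 71.
Holidays: 2001-12-08 (Sat); 2001-12-25 (Tue); 2001-12-30 (Sun); 2002-01-19 (Sat).
1 of the 4 holidays fall on weekdays; the rest are weekends and were already excluded.
Business days: 71 − 1 = 70.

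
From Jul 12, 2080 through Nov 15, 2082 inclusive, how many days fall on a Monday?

122

Jul 12, 2080 is a Friday.
From Jul 12, 2080 to Nov 15, 2082 is 857 days inclusive.
857 = 7 × 122 + 3, so there are 122 full weeks plus 3 extra days.
Each full week contributes one Monday: 122 so far.
The 3 extra days are Friday, Saturday, Sunday — none qualify.
Total: 122 + 0 = 122.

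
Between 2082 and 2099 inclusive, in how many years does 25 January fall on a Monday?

2

Day of week of January 25 in each year:
2082: Sun, 2083: Mon ✓, 2084: Tue, 2085: Thu, 2086: Fri, 2087: Sat, 2088: Sun, 2089: Tue, 2090: Wed, 2091: Thu, 2092: Fri, 2093: Sun, 2094: Mon ✓, 2095: Tue, 2096: Wed, 2097: Fri, 2098: Sat, 2099: Sun
Mondays: 2083, 2094.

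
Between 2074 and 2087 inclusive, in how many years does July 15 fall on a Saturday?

2

Day of week of July 15 in each year:
2074: Sun, 2075: Mon, 2076: Wed, 2077: Thu, 2078: Fri, 2079: Sat ✓, 2080: Mon, 2081: Tue, 2082: Wed, 2083: Thu, 2084: Sat ✓, 2085: Sun, 2086: Mon, 2087: Tue
Saturdays: 2079, 2084.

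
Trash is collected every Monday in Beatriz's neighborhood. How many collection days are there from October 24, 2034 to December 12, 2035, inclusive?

October 24, 2034 is a Tuesday.
From October 24, 2034 to December 12, 2035 is 415 days inclusive.
415 = 7 × 59 + 2, so there are 59 full weeks plus 2 extra days.
Each full week contributes one Monday: 59 so far.
The 2 extra days are Tue, Wed — none qualify.
Total: 59 + 0 = 59.

59 Mondays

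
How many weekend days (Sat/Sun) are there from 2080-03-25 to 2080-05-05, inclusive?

12

2080-03-25 is a Monday.
That's 42 days from start to end, counting both.
42 = 7 × 6, so the span is exactly 6 full weeks.
Each full week contributes 2 weekend days (Sat, Sun): 6 × 2 = 12.
Total: 12.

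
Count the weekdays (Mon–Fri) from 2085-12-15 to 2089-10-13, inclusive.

2085-12-15 is a Saturday.
That's 1399 days from start to end, counting both.
1399 = 7 × 199 + 6, so there are 199 full weeks plus 6 extra days.
Each full week contributes 5 weekdays (Mon–Fri): 199 × 5 = 995.
The 6 extra days are Sat, Sun, Mon, Tue, Wed, Thu — 4 of them qualify.
Total: 995 + 4 = 999.

999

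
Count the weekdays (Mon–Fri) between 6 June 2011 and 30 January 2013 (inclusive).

433

6 June 2011 is a Monday.
The range spans 605 days (inclusive of both endpoints).
605 = 7 × 86 + 3, so there are 86 full weeks plus 3 extra days.
Each full week contributes 5 weekdays (Mon–Fri): 86 × 5 = 430.
The 3 extra days are Monday, Tuesday, Wednesday — 3 of them qualify.
Total: 430 + 3 = 433.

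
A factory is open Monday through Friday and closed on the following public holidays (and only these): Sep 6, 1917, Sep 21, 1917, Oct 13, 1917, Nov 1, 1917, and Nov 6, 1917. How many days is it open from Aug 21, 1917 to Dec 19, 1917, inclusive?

83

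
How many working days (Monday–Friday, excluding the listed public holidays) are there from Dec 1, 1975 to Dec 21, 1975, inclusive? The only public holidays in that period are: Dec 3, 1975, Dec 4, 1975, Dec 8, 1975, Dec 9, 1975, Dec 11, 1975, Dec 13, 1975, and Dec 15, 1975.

9

Dec 1, 1975 is a Monday.
The range spans 21 days (inclusive of both endpoints).
21 = 7 × 3, so the span is exactly 3 full weeks.
Each full week contributes 5 weekdays (Mon–Fri): 3 × 5 = 15.
Holidays: Dec 3, 1975 (Wed); Dec 4, 1975 (Thu); Dec 8, 1975 (Mon); Dec 9, 1975 (Tue); Dec 11, 1975 (Thu); Dec 13, 1975 (Sat); Dec 15, 1975 (Mon).
6 of the 7 holidays fall on weekdays; the rest are weekends and were already excluded.
Business days: 15 − 6 = 9.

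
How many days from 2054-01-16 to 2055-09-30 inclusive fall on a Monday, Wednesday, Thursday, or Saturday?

356

2054-01-16 is a Friday.
From 2054-01-16 to 2055-09-30 is 623 days inclusive.
623 = 7 × 89, so the span is exactly 89 full weeks.
Each full week contributes 4 days from the set (Mon, Wed, Thu, Sat): 89 × 4 = 356.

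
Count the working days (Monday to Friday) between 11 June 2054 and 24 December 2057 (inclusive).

923 weekdays

11 June 2054 is a Thursday.
That's 1293 days from start to end, counting both.
1293 = 7 × 184 + 5, so there are 184 full weeks plus 5 extra days.
Each full week contributes 5 weekdays (Mon–Fri): 184 × 5 = 920.
The 5 extra days are Thu, Fri, Sat, Sun, Mon — 3 of them qualify.
Total: 920 + 3 = 923.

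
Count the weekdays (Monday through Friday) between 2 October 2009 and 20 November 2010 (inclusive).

2 October 2009 is a Friday.
From 2 October 2009 to 20 November 2010 is 415 days inclusive.
415 = 7 × 59 + 2, so there are 59 full weeks plus 2 extra days.
Each full week contributes 5 weekdays (Mon–Fri): 59 × 5 = 295.
The 2 extra days are Friday, Saturday — 1 of them qualifies.
Total: 295 + 1 = 296.

296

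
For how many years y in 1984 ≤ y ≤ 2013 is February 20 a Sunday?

Day of week of February 20 in each year:
1984: Mon, 1985: Wed, 1986: Thu, 1987: Fri, 1988: Sat, 1989: Mon, 1990: Tue, 1991: Wed, 1992: Thu, 1993: Sat, 1994: Sun ✓, 1995: Mon, 1996: Tue, 1997: Thu, 1998: Fri, 1999: Sat, 2000: Sun ✓, 2001: Tue, 2002: Wed, 2003: Thu, 2004: Fri, 2005: Sun ✓, 2006: Mon, 2007: Tue, 2008: Wed, 2009: Fri, 2010: Sat, 2011: Sun ✓, 2012: Mon, 2013: Wed
Sundays: 1994, 2000, 2005, 2011.

4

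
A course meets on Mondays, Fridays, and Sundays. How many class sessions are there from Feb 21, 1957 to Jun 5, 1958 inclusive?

Feb 21, 1957 is a Thursday.
That's 470 days from start to end, counting both.
470 = 7 × 67 + 1, so there are 67 full weeks plus 1 extra day.
Each full week contributes 3 days from the set (Mon, Fri, Sun): 67 × 3 = 201.
The 1 extra day is Thu — none qualify.
Total: 201 + 0 = 201.

201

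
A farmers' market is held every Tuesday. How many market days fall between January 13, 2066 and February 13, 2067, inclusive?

January 13, 2066 is a Wednesday.
The range spans 397 days (inclusive of both endpoints).
397 = 7 × 56 + 5, so there are 56 full weeks plus 5 extra days.
Each full week contributes one Tuesday: 56 so far.
The 5 extra days are Wed, Thu, Fri, Sat, Sun — none qualify.
Total: 56 + 0 = 56.

56 Tuesdays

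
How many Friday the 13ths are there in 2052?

2

The 13th falls on a Friday when the month's 13th has weekday Fri.
Jan 13 is Sat; Feb 13 is Tue; Mar 13 is Wed; Apr 13 is Sat; May 13 is Mon; Jun 13 is Thu; Jul 13 is Sat; Aug 13 is Tue; Sep 13 is Fri ✓; Oct 13 is Sun; Nov 13 is Wed; Dec 13 is Fri ✓.
Friday the 13ths: Sep, Dec.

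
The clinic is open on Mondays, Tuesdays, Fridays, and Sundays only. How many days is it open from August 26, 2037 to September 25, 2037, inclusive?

17

August 26, 2037 is a Wednesday.
From August 26, 2037 to September 25, 2037 is 31 days inclusive.
31 = 7 × 4 + 3, so there are 4 full weeks plus 3 extra days.
Each full week contributes 4 days from the set (Mon, Tue, Fri, Sun): 4 × 4 = 16.
The 3 extra days are Wed, Thu, Fri — 1 of them qualifies.
Total: 16 + 1 = 17.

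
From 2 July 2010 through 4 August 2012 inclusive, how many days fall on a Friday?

2 July 2010 is a Friday.
The range spans 765 days (inclusive of both endpoints).
765 = 7 × 109 + 2, so there are 109 full weeks plus 2 extra days.
Each full week contributes one Friday: 109 so far.
The 2 extra days are Friday, Saturday — 1 of them qualifies.
Total: 109 + 1 = 110.

110 Fridays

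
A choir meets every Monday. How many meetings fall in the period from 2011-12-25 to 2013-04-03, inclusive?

67 Mondays

2011-12-25 is a Sunday.
From 2011-12-25 to 2013-04-03 is 466 days inclusive.
466 = 7 × 66 + 4, so there are 66 full weeks plus 4 extra days.
Each full week contributes one Monday: 66 so far.
The 4 extra days are Sun, Mon, Tue, Wed — 1 of them qualifies.
Total: 66 + 1 = 67.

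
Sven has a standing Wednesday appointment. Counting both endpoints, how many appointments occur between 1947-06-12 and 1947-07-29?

1947-06-12 is a Thursday.
That's 48 days from start to end, counting both.
48 = 7 × 6 + 6, so there are 6 full weeks plus 6 extra days.
Each full week contributes one Wednesday: 6 so far.
The 6 extra days are Thursday, Friday, Saturday, Sunday, Monday, Tuesday — none qualify.
Total: 6 + 0 = 6.

6 Wednesdays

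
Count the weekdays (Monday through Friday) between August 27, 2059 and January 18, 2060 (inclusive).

103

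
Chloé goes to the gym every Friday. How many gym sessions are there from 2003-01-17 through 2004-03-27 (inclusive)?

2003-01-17 is a Friday.
From 2003-01-17 to 2004-03-27 is 436 days inclusive.
436 = 7 × 62 + 2, so there are 62 full weeks plus 2 extra days.
Each full week contributes one Friday: 62 so far.
The 2 extra days are Fri, Sat — 1 of them qualifies.
Total: 62 + 1 = 63.

63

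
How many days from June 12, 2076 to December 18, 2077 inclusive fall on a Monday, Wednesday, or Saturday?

June 12, 2076 is a Friday.
From June 12, 2076 to December 18, 2077 is 555 days inclusive.
555 = 7 × 79 + 2, so there are 79 full weeks plus 2 extra days.
Each full week contributes 3 days from the set (Mon, Wed, Sat): 79 × 3 = 237.
The 2 extra days are Friday, Saturday — 1 of them qualifies.
Total: 237 + 1 = 238.

238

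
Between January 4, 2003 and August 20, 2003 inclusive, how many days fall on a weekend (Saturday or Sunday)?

66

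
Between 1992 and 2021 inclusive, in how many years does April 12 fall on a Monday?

5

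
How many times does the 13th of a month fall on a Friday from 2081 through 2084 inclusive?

Friday-the-13ths by year:
2081: Jun
2082: Feb, Mar, Nov
2083: Aug
2084: Oct

6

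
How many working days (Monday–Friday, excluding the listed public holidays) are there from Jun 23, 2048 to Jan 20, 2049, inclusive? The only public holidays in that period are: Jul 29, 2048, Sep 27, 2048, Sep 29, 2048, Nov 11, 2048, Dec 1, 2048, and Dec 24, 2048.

147 working days

Jun 23, 2048 is a Tuesday.
From Jun 23, 2048 to Jan 20, 2049 is 212 days inclusive.
212 = 7 × 30 + 2, so there are 30 full weeks plus 2 extra days.
Each full week contributes 5 weekdays (Mon–Fri): 30 × 5 = 150.
The 2 extra days are Tuesday, Wednesday — 2 of them qualify.
Total: 150 + 2 = 152.
Holidays: Jul 29, 2048 (Wed); Sep 27, 2048 (Sun); Sep 29, 2048 (Tue); Nov 11, 2048 (Wed); Dec 1, 2048 (Tue); Dec 24, 2048 (Thu).
5 of the 6 holidays fall on weekdays; the rest are weekends and were already excluded.
Business days: 152 − 5 = 147.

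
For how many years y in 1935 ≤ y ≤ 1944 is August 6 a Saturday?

Day of week of August 6 in each year:
1935: Tue, 1936: Thu, 1937: Fri, 1938: Sat ✓, 1939: Sun, 1940: Tue, 1941: Wed, 1942: Thu, 1943: Fri, 1944: Sun
Saturdays: 1938.

1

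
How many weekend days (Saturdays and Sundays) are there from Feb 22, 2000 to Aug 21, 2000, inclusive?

Feb 22, 2000 is a Tuesday.
The range spans 182 days (inclusive of both endpoints).
182 = 7 × 26, so the span is exactly 26 full weeks.
Each full week contributes 2 weekend days (Sat, Sun): 26 × 2 = 52.

52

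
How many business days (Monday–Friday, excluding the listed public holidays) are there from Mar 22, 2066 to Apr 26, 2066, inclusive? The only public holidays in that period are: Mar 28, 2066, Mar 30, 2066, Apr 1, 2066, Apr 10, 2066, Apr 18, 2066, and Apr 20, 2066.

Mar 22, 2066 is a Monday.
From Mar 22, 2066 to Apr 26, 2066 is 36 days inclusive.
36 = 7 × 5 + 1, so there are 5 full weeks plus 1 extra day.
Each full week contributes 5 weekdays (Mon–Fri): 5 × 5 = 25.
The 1 extra day is Monday — 1 of them qualifies.
Total: 25 + 1 = 26.
Holidays: Mar 28, 2066 (Sun); Mar 30, 2066 (Tue); Apr 1, 2066 (Thu); Apr 10, 2066 (Sat); Apr 18, 2066 (Sun); Apr 20, 2066 (Tue).
3 of the 6 holidays fall on weekdays; the rest are weekends and were already excluded.
Business days: 26 − 3 = 23.

23 business days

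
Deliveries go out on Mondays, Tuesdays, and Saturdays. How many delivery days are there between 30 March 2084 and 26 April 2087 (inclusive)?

30 March 2084 is a Thursday.
That's 1123 days from start to end, counting both.
1123 = 7 × 160 + 3, so there are 160 full weeks plus 3 extra days.
Each full week contributes 3 days from the set (Mon, Tue, Sat): 160 × 3 = 480.
The 3 extra days are Thu, Fri, Sat — 1 of them qualifies.
Total: 480 + 1 = 481.

481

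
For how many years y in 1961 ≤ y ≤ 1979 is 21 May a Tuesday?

3

Day of week of May 21 in each year:
1961: Sun, 1962: Mon, 1963: Tue ✓, 1964: Thu, 1965: Fri, 1966: Sat, 1967: Sun, 1968: Tue ✓, 1969: Wed, 1970: Thu, 1971: Fri, 1972: Sun, 1973: Mon, 1974: Tue ✓, 1975: Wed, 1976: Fri, 1977: Sat, 1978: Sun, 1979: Mon
Tuesdays: 1963, 1968, 1974.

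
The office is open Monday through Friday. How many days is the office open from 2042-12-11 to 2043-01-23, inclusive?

2042-12-11 is a Thursday.
That's 44 days from start to end, counting both.
44 = 7 × 6 + 2, so there are 6 full weeks plus 2 extra days.
Each full week contributes 5 weekdays (Mon–Fri): 6 × 5 = 30.
The 2 extra days are Thu, Fri — 2 of them qualify.
Total: 30 + 2 = 32.

32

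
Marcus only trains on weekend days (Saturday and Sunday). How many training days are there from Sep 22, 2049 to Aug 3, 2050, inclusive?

90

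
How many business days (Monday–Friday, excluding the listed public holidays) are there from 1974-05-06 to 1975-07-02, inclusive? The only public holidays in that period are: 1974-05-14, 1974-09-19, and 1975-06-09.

300

1974-05-06 is a Monday.
That's 423 days from start to end, counting both.
423 = 7 × 60 + 3, so there are 60 full weeks plus 3 extra days.
Each full week contributes 5 weekdays (Mon–Fri): 60 × 5 = 300.
The 3 extra days are Mon, Tue, Wed — 3 of them qualify.
Total: 300 + 3 = 303.
Holidays: 1974-05-14 (Tue); 1974-09-19 (Thu); 1975-06-09 (Mon).
All 3 holidays fall on weekdays, so subtract 3.
Business days: 303 − 3 = 300.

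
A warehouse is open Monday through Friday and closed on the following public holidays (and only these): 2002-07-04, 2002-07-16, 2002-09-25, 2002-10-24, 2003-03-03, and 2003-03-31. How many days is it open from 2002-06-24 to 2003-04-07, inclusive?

200

2002-06-24 is a Monday.
That's 288 days from start to end, counting both.
288 = 7 × 41 + 1, so there are 41 full weeks plus 1 extra day.
Each full week contributes 5 weekdays (Mon–Fri): 41 × 5 = 205.
The 1 extra day is Monday — 1 of them qualifies.
Total: 205 + 1 = 206.
Holidays: 2002-07-04 (Thu); 2002-07-16 (Tue); 2002-09-25 (Wed); 2002-10-24 (Thu); 2003-03-03 (Mon); 2003-03-31 (Mon).
All 6 holidays fall on weekdays, so subtract 6.
Business days: 206 − 6 = 200.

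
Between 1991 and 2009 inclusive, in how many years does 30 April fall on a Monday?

Day of week of April 30 in each year:
1991: Tue, 1992: Thu, 1993: Fri, 1994: Sat, 1995: Sun, 1996: Tue, 1997: Wed, 1998: Thu, 1999: Fri, 2000: Sun, 2001: Mon ✓, 2002: Tue, 2003: Wed, 2004: Fri, 2005: Sat, 2006: Sun, 2007: Mon ✓, 2008: Wed, 2009: Thu
Mondays: 2001, 2007.

2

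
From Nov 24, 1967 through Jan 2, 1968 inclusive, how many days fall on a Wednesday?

5

Nov 24, 1967 is a Friday.
From Nov 24, 1967 to Jan 2, 1968 is 40 days inclusive.
40 = 7 × 5 + 5, so there are 5 full weeks plus 5 extra days.
Each full week contributes one Wednesday: 5 so far.
The 5 extra days are Friday, Saturday, Sunday, Monday, Tuesday — none qualify.
Total: 5 + 0 = 5.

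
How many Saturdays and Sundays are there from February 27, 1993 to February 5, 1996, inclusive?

February 27, 1993 is a Saturday.
That's 1074 days from start to end, counting both.
1074 = 7 × 153 + 3, so there are 153 full weeks plus 3 extra days.
Each full week contributes 2 weekend days (Sat, Sun): 153 × 2 = 306.
The 3 extra days are Saturday, Sunday, Monday — 2 of them qualify.
Total: 306 + 2 = 308.

308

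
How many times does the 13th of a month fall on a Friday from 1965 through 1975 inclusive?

17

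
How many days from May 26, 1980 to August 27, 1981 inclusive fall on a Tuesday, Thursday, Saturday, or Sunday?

262

May 26, 1980 is a Monday.
The range spans 459 days (inclusive of both endpoints).
459 = 7 × 65 + 4, so there are 65 full weeks plus 4 extra days.
Each full week contributes 4 days from the set (Tue, Thu, Sat, Sun): 65 × 4 = 260.
The 4 extra days are Monday, Tuesday, Wednesday, Thursday — 2 of them qualify.
Total: 260 + 2 = 262.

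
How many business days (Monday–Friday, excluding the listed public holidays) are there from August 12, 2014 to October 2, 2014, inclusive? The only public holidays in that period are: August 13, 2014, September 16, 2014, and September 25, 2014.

August 12, 2014 is a Tuesday.
From August 12, 2014 to October 2, 2014 is 52 days inclusive.
52 = 7 × 7 + 3, so there are 7 full weeks plus 3 extra days.
Each full week contributes 5 weekdays (Mon–Fri): 7 × 5 = 35.
The 3 extra days are Tuesday, Wednesday, Thursday — 3 of them qualify.
Total: 35 + 3 = 38.
Holidays: August 13, 2014 (Wed); September 16, 2014 (Tue); September 25, 2014 (Thu).
All 3 holidays fall on weekdays, so subtract 3.
Business days: 38 − 3 = 35.

35 business days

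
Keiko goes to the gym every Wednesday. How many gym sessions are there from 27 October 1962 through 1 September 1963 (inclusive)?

44 Wednesdays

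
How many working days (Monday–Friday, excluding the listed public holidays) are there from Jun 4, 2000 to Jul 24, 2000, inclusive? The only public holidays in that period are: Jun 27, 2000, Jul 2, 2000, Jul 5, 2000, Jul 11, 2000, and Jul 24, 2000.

Jun 4, 2000 is a Sunday.
The range spans 51 days (inclusive of both endpoints).
51 = 7 × 7 + 2, so there are 7 full weeks plus 2 extra days.
Each full week contributes 5 weekdays (Mon–Fri): 7 × 5 = 35.
The 2 extra days are Sun, Mon — 1 of them qualifies.
Total: 35 + 1 = 36.
Holidays: Jun 27, 2000 (Tue); Jul 2, 2000 (Sun); Jul 5, 2000 (Wed); Jul 11, 2000 (Tue); Jul 24, 2000 (Mon).
4 of the 5 holidays fall on weekdays; the rest are weekends and were already excluded.
Business days: 36 − 4 = 32.

32 working days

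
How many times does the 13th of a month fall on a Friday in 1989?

2

The 13th falls on a Friday when the month's 13th has weekday Fri.
Jan 13 is Fri ✓; Feb 13 is Mon; Mar 13 is Mon; Apr 13 is Thu; May 13 is Sat; Jun 13 is Tue; Jul 13 is Thu; Aug 13 is Sun; Sep 13 is Wed; Oct 13 is Fri ✓; Nov 13 is Mon; Dec 13 is Wed.
Friday the 13ths: Jan, Oct.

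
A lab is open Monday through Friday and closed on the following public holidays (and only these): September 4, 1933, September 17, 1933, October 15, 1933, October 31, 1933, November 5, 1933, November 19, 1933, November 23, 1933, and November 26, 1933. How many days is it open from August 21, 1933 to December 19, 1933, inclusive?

84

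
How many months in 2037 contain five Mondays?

4

A month has five Mondays exactly when Monday falls within its first (length − 28) days.
Jan: 31 days, starts Thu → 5 of Thu, Fri, Sat
Feb: 28 days, starts Sun → 5 of (none)
Mar: 31 days, starts Sun → 5 of Sun, Mon, Tue ✓
Apr: 30 days, starts Wed → 5 of Wed, Thu
May: 31 days, starts Fri → 5 of Fri, Sat, Sun
Jun: 30 days, starts Mon → 5 of Mon, Tue ✓
Jul: 31 days, starts Wed → 5 of Wed, Thu, Fri
Aug: 31 days, starts Sat → 5 of Sat, Sun, Mon ✓
Sep: 30 days, starts Tue → 5 of Tue, Wed
Oct: 31 days, starts Thu → 5 of Thu, Fri, Sat
Nov: 30 days, starts Sun → 5 of Sun, Mon ✓
Dec: 31 days, starts Tue → 5 of Tue, Wed, Thu
Months with five Mondays: Mar, Jun, Aug, Nov.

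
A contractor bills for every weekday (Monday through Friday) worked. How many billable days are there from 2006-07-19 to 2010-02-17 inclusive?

2006-07-19 is a Wednesday.
That's 1310 days from start to end, counting both.
1310 = 7 × 187 + 1, so there are 187 full weeks plus 1 extra day.
Each full week contributes 5 weekdays (Mon–Fri): 187 × 5 = 935.
The 1 extra day is Wednesday — 1 of them qualifies.
Total: 935 + 1 = 936.

936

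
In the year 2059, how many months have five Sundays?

4

A month has five Sundays exactly when Sunday falls within its first (length − 28) days.
Jan: 31 days, starts Wed → 5 of Wed, Thu, Fri
Feb: 28 days, starts Sat → 5 of (none)
Mar: 31 days, starts Sat → 5 of Sat, Sun, Mon ✓
Apr: 30 days, starts Tue → 5 of Tue, Wed
May: 31 days, starts Thu → 5 of Thu, Fri, Sat
Jun: 30 days, starts Sun → 5 of Sun, Mon ✓
Jul: 31 days, starts Tue → 5 of Tue, Wed, Thu
Aug: 31 days, starts Fri → 5 of Fri, Sat, Sun ✓
Sep: 30 days, starts Mon → 5 of Mon, Tue
Oct: 31 days, starts Wed → 5 of Wed, Thu, Fri
Nov: 30 days, starts Sat → 5 of Sat, Sun ✓
Dec: 31 days, starts Mon → 5 of Mon, Tue, Wed
Months with five Sundays: Mar, Jun, Aug, Nov.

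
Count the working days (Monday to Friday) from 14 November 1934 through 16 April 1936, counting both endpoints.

14 November 1934 is a Wednesday.
That's 520 days from start to end, counting both.
520 = 7 × 74 + 2, so there are 74 full weeks plus 2 extra days.
Each full week contributes 5 weekdays (Mon–Fri): 74 × 5 = 370.
The 2 extra days are Wednesday, Thursday — 2 of them qualify.
Total: 370 + 2 = 372.

372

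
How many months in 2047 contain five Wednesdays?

4

A month has five Wednesdays exactly when Wednesday falls within its first (length − 28) days.
Jan: 31 days, starts Tue → 5 of Tue, Wed, Thu ✓
Feb: 28 days, starts Fri → 5 of (none)
Mar: 31 days, starts Fri → 5 of Fri, Sat, Sun
Apr: 30 days, starts Mon → 5 of Mon, Tue
May: 31 days, starts Wed → 5 of Wed, Thu, Fri ✓
Jun: 30 days, starts Sat → 5 of Sat, Sun
Jul: 31 days, starts Mon → 5 of Mon, Tue, Wed ✓
Aug: 31 days, starts Thu → 5 of Thu, Fri, Sat
Sep: 30 days, starts Sun → 5 of Sun, Mon
Oct: 31 days, starts Tue → 5 of Tue, Wed, Thu ✓
Nov: 30 days, starts Fri → 5 of Fri, Sat
Dec: 31 days, starts Sun → 5 of Sun, Mon, Tue
Months with five Wednesdays: Jan, May, Jul, Oct.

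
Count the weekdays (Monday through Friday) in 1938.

260

1 January 1938 is a Saturday.
From 1 January 1938 to 31 December 1938 is 365 days inclusive.
365 = 7 × 52 + 1, so there are 52 full weeks plus 1 extra day.
Each full week contributes 5 weekdays (Mon–Fri): 52 × 5 = 260.
The 1 extra day is Sat — none qualify.
Total: 260 + 0 = 260.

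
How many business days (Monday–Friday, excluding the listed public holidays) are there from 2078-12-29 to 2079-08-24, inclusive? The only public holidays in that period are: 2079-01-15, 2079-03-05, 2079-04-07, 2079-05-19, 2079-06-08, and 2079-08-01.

167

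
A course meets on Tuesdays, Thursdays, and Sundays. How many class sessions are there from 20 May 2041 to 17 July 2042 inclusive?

182

20 May 2041 is a Monday.
That's 424 days from start to end, counting both.
424 = 7 × 60 + 4, so there are 60 full weeks plus 4 extra days.
Each full week contributes 3 days from the set (Tue, Thu, Sun): 60 × 3 = 180.
The 4 extra days are Mon, Tue, Wed, Thu — 2 of them qualify.
Total: 180 + 2 = 182.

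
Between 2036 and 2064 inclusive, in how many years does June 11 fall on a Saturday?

4

Day of week of June 11 in each year:
2036: Wed, 2037: Thu, 2038: Fri, 2039: Sat ✓, 2040: Mon, 2041: Tue, 2042: Wed, 2043: Thu, 2044: Sat ✓, 2045: Sun, 2046: Mon, 2047: Tue, 2048: Thu, 2049: Fri, 2050: Sat ✓, 2051: Sun, 2052: Tue, 2053: Wed, 2054: Thu, 2055: Fri, 2056: Sun, 2057: Mon, 2058: Tue, 2059: Wed, 2060: Fri, 2061: Sat ✓, 2062: Sun, 2063: Mon, 2064: Wed
Saturdays: 2039, 2044, 2050, 2061.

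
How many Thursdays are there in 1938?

1938-01-01 is a Saturday.
The range spans 365 days (inclusive of both endpoints).
365 = 7 × 52 + 1, so there are 52 full weeks plus 1 extra day.
Each full week contributes one Thursday: 52 so far.
The 1 extra day is Saturday — none qualify.
Total: 52 + 0 = 52.

52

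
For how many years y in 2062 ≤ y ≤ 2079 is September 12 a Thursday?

2

Day of week of September 12 in each year:
2062: Tue, 2063: Wed, 2064: Fri, 2065: Sat, 2066: Sun, 2067: Mon, 2068: Wed, 2069: Thu ✓, 2070: Fri, 2071: Sat, 2072: Mon, 2073: Tue, 2074: Wed, 2075: Thu ✓, 2076: Sat, 2077: Sun, 2078: Mon, 2079: Tue
Thursdays: 2069, 2075.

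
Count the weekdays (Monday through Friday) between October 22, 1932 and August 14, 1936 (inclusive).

995 weekdays

October 22, 1932 is a Saturday.
From October 22, 1932 to August 14, 1936 is 1393 days inclusive.
1393 = 7 × 199, so the span is exactly 199 full weeks.
Each full week contributes 5 weekdays (Mon–Fri): 199 × 5 = 995.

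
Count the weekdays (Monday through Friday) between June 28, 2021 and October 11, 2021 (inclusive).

76 weekdays

June 28, 2021 is a Monday.
From June 28, 2021 to October 11, 2021 is 106 days inclusive.
106 = 7 × 15 + 1, so there are 15 full weeks plus 1 extra day.
Each full week contributes 5 weekdays (Mon–Fri): 15 × 5 = 75.
The 1 extra day is Monday — 1 of them qualifies.
Total: 75 + 1 = 76.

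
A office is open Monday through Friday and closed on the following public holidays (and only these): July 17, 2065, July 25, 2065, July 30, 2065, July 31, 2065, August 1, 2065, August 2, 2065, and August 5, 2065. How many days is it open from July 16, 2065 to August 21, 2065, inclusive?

July 16, 2065 is a Thursday.
From July 16, 2065 to August 21, 2065 is 37 days inclusive.
37 = 7 × 5 + 2, so there are 5 full weeks plus 2 extra days.
Each full week contributes 5 weekdays (Mon–Fri): 5 × 5 = 25.
The 2 extra days are Thu, Fri — 2 of them qualify.
Total: 25 + 2 = 27.
Holidays: July 17, 2065 (Fri); July 25, 2065 (Sat); July 30, 2065 (Thu); July 31, 2065 (Fri); August 1, 2065 (Sat); August 2, 2065 (Sun); August 5, 2065 (Wed).
4 of the 7 holidays fall on weekdays; the rest are weekends and were already excluded.
Business days: 27 − 4 = 23.

23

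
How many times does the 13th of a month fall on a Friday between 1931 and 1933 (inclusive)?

Friday-the-13ths by year:
1931: Feb, Mar, Nov
1932: May
1933: Jan, Oct

6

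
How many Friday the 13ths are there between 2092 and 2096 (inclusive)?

9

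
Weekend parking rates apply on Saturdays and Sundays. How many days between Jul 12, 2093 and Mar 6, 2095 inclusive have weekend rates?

173

Jul 12, 2093 is a Sunday.
The range spans 603 days (inclusive of both endpoints).
603 = 7 × 86 + 1, so there are 86 full weeks plus 1 extra day.
Each full week contributes 2 weekend days (Sat, Sun): 86 × 2 = 172.
The 1 extra day is Sunday — 1 of them qualifies.
Total: 172 + 1 = 173.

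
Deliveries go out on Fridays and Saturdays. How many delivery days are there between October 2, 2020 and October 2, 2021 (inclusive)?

October 2, 2020 is a Friday.
The range spans 366 days (inclusive of both endpoints).
366 = 7 × 52 + 2, so there are 52 full weeks plus 2 extra days.
Each full week contributes 2 days from the set (Fri, Sat): 52 × 2 = 104.
The 2 extra days are Fri, Sat — 2 of them qualify.
Total: 104 + 2 = 106.

106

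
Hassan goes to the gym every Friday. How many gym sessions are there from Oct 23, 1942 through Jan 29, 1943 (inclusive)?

15

Oct 23, 1942 is a Friday.
That's 99 days from start to end, counting both.
99 = 7 × 14 + 1, so there are 14 full weeks plus 1 extra day.
Each full week contributes one Friday: 14 so far.
The 1 extra day is Fri — 1 of them qualifies.
Total: 14 + 1 = 15.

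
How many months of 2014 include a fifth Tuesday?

A month has five Tuesdays exactly when Tuesday falls within its first (length − 28) days.
Jan: 31 days, starts Wed → 5 of Wed, Thu, Fri
Feb: 28 days, starts Sat → 5 of (none)
Mar: 31 days, starts Sat → 5 of Sat, Sun, Mon
Apr: 30 days, starts Tue → 5 of Tue, Wed ✓
May: 31 days, starts Thu → 5 of Thu, Fri, Sat
Jun: 30 days, starts Sun → 5 of Sun, Mon
Jul: 31 days, starts Tue → 5 of Tue, Wed, Thu ✓
Aug: 31 days, starts Fri → 5 of Fri, Sat, Sun
Sep: 30 days, starts Mon → 5 of Mon, Tue ✓
Oct: 31 days, starts Wed → 5 of Wed, Thu, Fri
Nov: 30 days, starts Sat → 5 of Sat, Sun
Dec: 31 days, starts Mon → 5 of Mon, Tue, Wed ✓
Months with five Tuesdays: Apr, Jul, Sep, Dec.

4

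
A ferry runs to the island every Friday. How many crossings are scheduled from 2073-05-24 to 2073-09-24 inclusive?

2073-05-24 is a Wednesday.
From 2073-05-24 to 2073-09-24 is 124 days inclusive.
124 = 7 × 17 + 5, so there are 17 full weeks plus 5 extra days.
Each full week contributes one Friday: 17 so far.
The 5 extra days are Wednesday, Thursday, Friday, Saturday, Sunday — 1 of them qualifies.
Total: 17 + 1 = 18.

18 Fridays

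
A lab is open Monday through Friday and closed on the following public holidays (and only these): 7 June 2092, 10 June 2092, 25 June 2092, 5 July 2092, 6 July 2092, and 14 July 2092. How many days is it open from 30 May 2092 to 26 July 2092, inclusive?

30 May 2092 is a Friday.
That's 58 days from start to end, counting both.
58 = 7 × 8 + 2, so there are 8 full weeks plus 2 extra days.
Each full week contributes 5 weekdays (Mon–Fri): 8 × 5 = 40.
The 2 extra days are Fri, Sat — 1 of them qualifies.
Total: 40 + 1 = 41.
Holidays: 7 June 2092 (Sat); 10 June 2092 (Tue); 25 June 2092 (Wed); 5 July 2092 (Sat); 6 July 2092 (Sun); 14 July 2092 (Mon).
3 of the 6 holidays fall on weekdays; the rest are weekends and were already excluded.
Business days: 41 − 3 = 38.

38 working days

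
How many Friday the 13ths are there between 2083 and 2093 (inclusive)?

Friday-the-13ths by year:
2083: Aug
2084: Oct
2085: Apr, Jul
2086: Sep, Dec
2087: Jun
2088: Feb, Aug
2089: May
2090: Jan, Oct
2091: Apr, Jul
2092: Jun
2093: Feb, Mar, Nov

18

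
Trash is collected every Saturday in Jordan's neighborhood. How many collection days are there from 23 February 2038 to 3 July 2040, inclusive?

123

23 February 2038 is a Tuesday.
From 23 February 2038 to 3 July 2040 is 862 days inclusive.
862 = 7 × 123 + 1, so there are 123 full weeks plus 1 extra day.
Each full week contributes one Saturday: 123 so far.
The 1 extra day is Tuesday — none qualify.
Total: 123 + 0 = 123.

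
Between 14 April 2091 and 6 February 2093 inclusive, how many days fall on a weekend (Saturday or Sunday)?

14 April 2091 is a Saturday.
The range spans 665 days (inclusive of both endpoints).
665 = 7 × 95, so the span is exactly 95 full weeks.
Each full week contributes 2 weekend days (Sat, Sun): 95 × 2 = 190.
Total: 190.

190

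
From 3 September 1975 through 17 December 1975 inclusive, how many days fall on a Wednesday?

16

3 September 1975 is a Wednesday.
From 3 September 1975 to 17 December 1975 is 106 days inclusive.
106 = 7 × 15 + 1, so there are 15 full weeks plus 1 extra day.
Each full week contributes one Wednesday: 15 so far.
The 1 extra day is Wednesday — 1 of them qualifies.
Total: 15 + 1 = 16.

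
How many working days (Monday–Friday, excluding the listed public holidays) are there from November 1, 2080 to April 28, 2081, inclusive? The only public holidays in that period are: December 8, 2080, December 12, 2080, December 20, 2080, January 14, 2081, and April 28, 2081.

November 1, 2080 is a Friday.
That's 179 days from start to end, counting both.
179 = 7 × 25 + 4, so there are 25 full weeks plus 4 extra days.
Each full week contributes 5 weekdays (Mon–Fri): 25 × 5 = 125.
The 4 extra days are Fri, Sat, Sun, Mon — 2 of them qualify.
Total: 125 + 2 = 127.
Holidays: December 8, 2080 (Sun); December 12, 2080 (Thu); December 20, 2080 (Fri); January 14, 2081 (Tue); April 28, 2081 (Mon).
4 of the 5 holidays fall on weekdays; the rest are weekends and were already excluded.
Business days: 127 − 4 = 123.

123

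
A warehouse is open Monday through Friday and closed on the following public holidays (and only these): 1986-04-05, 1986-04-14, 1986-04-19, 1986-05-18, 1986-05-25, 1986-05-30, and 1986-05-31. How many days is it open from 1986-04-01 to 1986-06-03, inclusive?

44 business days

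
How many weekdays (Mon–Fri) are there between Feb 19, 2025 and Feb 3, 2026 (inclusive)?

Feb 19, 2025 is a Wednesday.
That's 350 days from start to end, counting both.
350 = 7 × 50, so the span is exactly 50 full weeks.
Each full week contributes 5 weekdays (Mon–Fri): 50 × 5 = 250.
Total: 250.

250 weekdays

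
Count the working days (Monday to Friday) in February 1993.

20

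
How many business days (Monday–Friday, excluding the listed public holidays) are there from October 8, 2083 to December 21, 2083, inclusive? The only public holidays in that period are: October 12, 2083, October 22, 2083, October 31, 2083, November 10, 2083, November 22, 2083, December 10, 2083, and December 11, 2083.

48 business days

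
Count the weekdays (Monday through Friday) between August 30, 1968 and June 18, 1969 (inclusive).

209 weekdays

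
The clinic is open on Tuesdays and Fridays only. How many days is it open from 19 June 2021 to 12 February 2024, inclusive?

276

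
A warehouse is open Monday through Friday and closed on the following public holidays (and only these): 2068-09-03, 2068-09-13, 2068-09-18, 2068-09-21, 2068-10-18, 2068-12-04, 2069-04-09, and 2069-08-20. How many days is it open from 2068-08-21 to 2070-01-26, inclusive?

366

2068-08-21 is a Tuesday.
From 2068-08-21 to 2070-01-26 is 524 days inclusive.
524 = 7 × 74 + 6, so there are 74 full weeks plus 6 extra days.
Each full week contributes 5 weekdays (Mon–Fri): 74 × 5 = 370.
The 6 extra days are Tuesday, Wednesday, Thursday, Friday, Saturday, Sunday — 4 of them qualify.
Total: 370 + 4 = 374.
Holidays: 2068-09-03 (Mon); 2068-09-13 (Thu); 2068-09-18 (Tue); 2068-09-21 (Fri); 2068-10-18 (Thu); 2068-12-04 (Tue); 2069-04-09 (Tue); 2069-08-20 (Tue).
All 8 holidays fall on weekdays, so subtract 8.
Business days: 374 − 8 = 366.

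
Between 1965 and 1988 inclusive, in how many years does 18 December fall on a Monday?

Day of week of December 18 in each year:
1965: Sat, 1966: Sun, 1967: Mon ✓, 1968: Wed, 1969: Thu, 1970: Fri, 1971: Sat, 1972: Mon ✓, 1973: Tue, 1974: Wed, 1975: Thu, 1976: Sat, 1977: Sun, 1978: Mon ✓, 1979: Tue, 1980: Thu, 1981: Fri, 1982: Sat, 1983: Sun, 1984: Tue, 1985: Wed, 1986: Thu, 1987: Fri, 1988: Sun
Mondays: 1967, 1972, 1978.

3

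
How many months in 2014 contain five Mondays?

4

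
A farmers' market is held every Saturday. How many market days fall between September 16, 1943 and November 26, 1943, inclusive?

10

September 16, 1943 is a Thursday.
From September 16, 1943 to November 26, 1943 is 72 days inclusive.
72 = 7 × 10 + 2, so there are 10 full weeks plus 2 extra days.
Each full week contributes one Saturday: 10 so far.
The 2 extra days are Thursday, Friday — none qualify.
Total: 10 + 0 = 10.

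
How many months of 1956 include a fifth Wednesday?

A month has five Wednesdays exactly when Wednesday falls within its first (length − 28) days.
Jan: 31 days, starts Sun → 5 of Sun, Mon, Tue
Feb: 29 days, starts Wed → 5 of Wed ✓
Mar: 31 days, starts Thu → 5 of Thu, Fri, Sat
Apr: 30 days, starts Sun → 5 of Sun, Mon
May: 31 days, starts Tue → 5 of Tue, Wed, Thu ✓
Jun: 30 days, starts Fri → 5 of Fri, Sat
Jul: 31 days, starts Sun → 5 of Sun, Mon, Tue
Aug: 31 days, starts Wed → 5 of Wed, Thu, Fri ✓
Sep: 30 days, starts Sat → 5 of Sat, Sun
Oct: 31 days, starts Mon → 5 of Mon, Tue, Wed ✓
Nov: 30 days, starts Thu → 5 of Thu, Fri
Dec: 31 days, starts Sat → 5 of Sat, Sun, Mon
Months with five Wednesdays: Feb, May, Aug, Oct.

4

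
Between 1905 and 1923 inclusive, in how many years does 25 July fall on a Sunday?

3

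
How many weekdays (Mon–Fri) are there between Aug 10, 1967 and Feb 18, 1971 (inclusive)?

921

Aug 10, 1967 is a Thursday.
From Aug 10, 1967 to Feb 18, 1971 is 1289 days inclusive.
1289 = 7 × 184 + 1, so there are 184 full weeks plus 1 extra day.
Each full week contributes 5 weekdays (Mon–Fri): 184 × 5 = 920.
The 1 extra day is Thursday — 1 of them qualifies.
Total: 920 + 1 = 921.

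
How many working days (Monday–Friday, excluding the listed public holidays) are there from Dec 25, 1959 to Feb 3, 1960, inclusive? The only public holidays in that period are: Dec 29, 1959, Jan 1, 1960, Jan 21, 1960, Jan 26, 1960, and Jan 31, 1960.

Dec 25, 1959 is a Friday.
From Dec 25, 1959 to Feb 3, 1960 is 41 days inclusive.
41 = 7 × 5 + 6, so there are 5 full weeks plus 6 extra days.
Each full week contributes 5 weekdays (Mon–Fri): 5 × 5 = 25.
The 6 extra days are Friday, Saturday, Sunday, Monday, Tuesday, Wednesday — 4 of them qualify.
Total: 25 + 4 = 29.
Holidays: Dec 29, 1959 (Tue); Jan 1, 1960 (Fri); Jan 21, 1960 (Thu); Jan 26, 1960 (Tue); Jan 31, 1960 (Sun).
4 of the 5 holidays fall on weekdays; the rest are weekends and were already excluded.
Business days: 29 − 4 = 25.

25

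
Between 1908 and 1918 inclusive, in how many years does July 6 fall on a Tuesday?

2

Day of week of July 6 in each year:
1908: Mon, 1909: Tue ✓, 1910: Wed, 1911: Thu, 1912: Sat, 1913: Sun, 1914: Mon, 1915: Tue ✓, 1916: Thu, 1917: Fri, 1918: Sat
Tuesdays: 1909, 1915.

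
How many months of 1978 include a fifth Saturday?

4

A month has five Saturdays exactly when Saturday falls within its first (length − 28) days.
Jan: 31 days, starts Sun → 5 of Sun, Mon, Tue
Feb: 28 days, starts Wed → 5 of (none)
Mar: 31 days, starts Wed → 5 of Wed, Thu, Fri
Apr: 30 days, starts Sat → 5 of Sat, Sun ✓
May: 31 days, starts Mon → 5 of Mon, Tue, Wed
Jun: 30 days, starts Thu → 5 of Thu, Fri
Jul: 31 days, starts Sat → 5 of Sat, Sun, Mon ✓
Aug: 31 days, starts Tue → 5 of Tue, Wed, Thu
Sep: 30 days, starts Fri → 5 of Fri, Sat ✓
Oct: 31 days, starts Sun → 5 of Sun, Mon, Tue
Nov: 30 days, starts Wed → 5 of Wed, Thu
Dec: 31 days, starts Fri → 5 of Fri, Sat, Sun ✓
Months with five Saturdays: Apr, Jul, Sep, Dec.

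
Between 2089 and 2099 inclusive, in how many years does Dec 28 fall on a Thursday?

Day of week of December 28 in each year:
2089: Wed, 2090: Thu ✓, 2091: Fri, 2092: Sun, 2093: Mon, 2094: Tue, 2095: Wed, 2096: Fri, 2097: Sat, 2098: Sun, 2099: Mon
Thursdays: 2090.

1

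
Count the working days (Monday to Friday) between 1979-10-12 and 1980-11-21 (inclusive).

1979-10-12 is a Friday.
The range spans 407 days (inclusive of both endpoints).
407 = 7 × 58 + 1, so there are 58 full weeks plus 1 extra day.
Each full week contributes 5 weekdays (Mon–Fri): 58 × 5 = 290.
The 1 extra day is Friday — 1 of them qualifies.
Total: 290 + 1 = 291.

291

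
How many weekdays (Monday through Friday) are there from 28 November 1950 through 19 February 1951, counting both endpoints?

60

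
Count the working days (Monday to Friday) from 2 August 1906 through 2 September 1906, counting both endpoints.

2 August 1906 is a Thursday.
That's 32 days from start to end, counting both.
32 = 7 × 4 + 4, so there are 4 full weeks plus 4 extra days.
Each full week contributes 5 weekdays (Mon–Fri): 4 × 5 = 20.
The 4 extra days are Thu, Fri, Sat, Sun — 2 of them qualify.
Total: 20 + 2 = 22.

22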